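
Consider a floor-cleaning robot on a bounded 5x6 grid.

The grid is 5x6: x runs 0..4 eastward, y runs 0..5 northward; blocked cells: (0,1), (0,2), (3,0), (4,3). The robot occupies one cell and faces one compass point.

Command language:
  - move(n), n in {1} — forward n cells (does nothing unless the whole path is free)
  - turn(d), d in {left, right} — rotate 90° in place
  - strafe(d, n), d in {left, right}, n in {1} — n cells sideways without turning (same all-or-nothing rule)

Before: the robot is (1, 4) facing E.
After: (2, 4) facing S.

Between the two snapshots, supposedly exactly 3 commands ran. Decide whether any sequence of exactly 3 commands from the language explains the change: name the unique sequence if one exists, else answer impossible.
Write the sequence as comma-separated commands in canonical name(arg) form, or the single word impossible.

impossible

checked all 3-command options: none fits.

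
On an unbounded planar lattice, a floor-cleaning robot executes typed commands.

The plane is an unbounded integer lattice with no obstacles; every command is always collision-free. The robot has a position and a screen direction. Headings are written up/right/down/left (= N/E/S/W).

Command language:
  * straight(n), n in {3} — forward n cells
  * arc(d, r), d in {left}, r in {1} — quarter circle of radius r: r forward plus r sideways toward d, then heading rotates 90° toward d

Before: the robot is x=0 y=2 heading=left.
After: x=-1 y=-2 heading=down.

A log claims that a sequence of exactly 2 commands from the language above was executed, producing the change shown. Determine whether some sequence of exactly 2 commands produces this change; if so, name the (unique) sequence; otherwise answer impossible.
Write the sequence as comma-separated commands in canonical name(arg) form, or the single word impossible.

arc(left, 1), straight(3)

key: cell and facing (now S) both changed — the 2 commands mix motion and turning
initial: x=0 y=2 heading=left
[1] after arc(left, 1): x=-1 y=1 heading=down
[2] after straight(3): x=-1 y=-2 heading=down
no other 2-command option fits: unique.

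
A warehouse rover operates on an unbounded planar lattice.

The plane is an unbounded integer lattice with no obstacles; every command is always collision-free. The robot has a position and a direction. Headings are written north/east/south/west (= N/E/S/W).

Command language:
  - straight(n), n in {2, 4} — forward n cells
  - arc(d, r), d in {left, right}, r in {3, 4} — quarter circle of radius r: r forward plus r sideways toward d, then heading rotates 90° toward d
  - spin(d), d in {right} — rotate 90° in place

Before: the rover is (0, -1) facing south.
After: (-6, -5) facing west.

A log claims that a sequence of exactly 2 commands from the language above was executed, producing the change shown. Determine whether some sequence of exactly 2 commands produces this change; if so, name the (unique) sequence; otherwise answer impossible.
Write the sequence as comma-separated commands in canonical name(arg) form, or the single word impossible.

arc(right, 4), straight(2)

key: cell and facing (now W) both changed — the 2 commands mix motion and turning
from: (0, -1) facing south
step 1 (arc(right, 4)): (-4, -5) facing west
step 2 (straight(2)): (-6, -5) facing west
no other 2-command option fits: unique.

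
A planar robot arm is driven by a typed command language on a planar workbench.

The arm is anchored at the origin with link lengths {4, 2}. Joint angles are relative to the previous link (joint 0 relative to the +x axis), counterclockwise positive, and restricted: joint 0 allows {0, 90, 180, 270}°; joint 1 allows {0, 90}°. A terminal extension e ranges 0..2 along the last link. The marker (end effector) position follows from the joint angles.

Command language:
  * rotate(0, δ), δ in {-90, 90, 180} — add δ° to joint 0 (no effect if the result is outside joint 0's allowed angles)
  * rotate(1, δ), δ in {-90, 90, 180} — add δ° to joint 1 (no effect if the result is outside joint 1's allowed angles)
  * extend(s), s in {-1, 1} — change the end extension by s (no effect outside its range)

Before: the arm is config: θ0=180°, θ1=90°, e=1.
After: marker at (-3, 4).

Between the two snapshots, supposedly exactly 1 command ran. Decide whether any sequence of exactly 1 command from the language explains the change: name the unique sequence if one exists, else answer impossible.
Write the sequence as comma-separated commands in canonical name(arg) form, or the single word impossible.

rotate(0, -90)

from: config: θ0=180°, θ1=90°, e=1
1. rotate(0, -90) → config: θ0=90°, θ1=90°, e=1
uniquely the one of 8 1-step routes that fits.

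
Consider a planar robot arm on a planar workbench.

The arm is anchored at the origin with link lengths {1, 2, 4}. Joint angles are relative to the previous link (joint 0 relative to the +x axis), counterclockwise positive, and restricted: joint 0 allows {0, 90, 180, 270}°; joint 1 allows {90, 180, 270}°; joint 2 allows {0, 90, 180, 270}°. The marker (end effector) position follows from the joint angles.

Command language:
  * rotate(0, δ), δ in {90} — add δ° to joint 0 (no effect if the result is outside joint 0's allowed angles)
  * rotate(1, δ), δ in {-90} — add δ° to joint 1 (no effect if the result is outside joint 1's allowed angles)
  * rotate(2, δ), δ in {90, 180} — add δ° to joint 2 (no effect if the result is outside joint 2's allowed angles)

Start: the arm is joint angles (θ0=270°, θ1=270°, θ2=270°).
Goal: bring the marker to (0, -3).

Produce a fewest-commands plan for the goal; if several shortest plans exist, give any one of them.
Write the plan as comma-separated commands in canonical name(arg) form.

from: joint angles (θ0=270°, θ1=270°, θ2=270°)
t=1 rotate(1, -90) ⇒ joint angles (θ0=270°, θ1=180°, θ2=270°)
t=2 rotate(2, 90) ⇒ joint angles (θ0=270°, θ1=180°, θ2=0°)
t=3 rotate(2, 180) ⇒ joint angles (θ0=270°, θ1=180°, θ2=180°)
shorter routes all fall short; 3 is best.

rotate(1, -90), rotate(2, 90), rotate(2, 180)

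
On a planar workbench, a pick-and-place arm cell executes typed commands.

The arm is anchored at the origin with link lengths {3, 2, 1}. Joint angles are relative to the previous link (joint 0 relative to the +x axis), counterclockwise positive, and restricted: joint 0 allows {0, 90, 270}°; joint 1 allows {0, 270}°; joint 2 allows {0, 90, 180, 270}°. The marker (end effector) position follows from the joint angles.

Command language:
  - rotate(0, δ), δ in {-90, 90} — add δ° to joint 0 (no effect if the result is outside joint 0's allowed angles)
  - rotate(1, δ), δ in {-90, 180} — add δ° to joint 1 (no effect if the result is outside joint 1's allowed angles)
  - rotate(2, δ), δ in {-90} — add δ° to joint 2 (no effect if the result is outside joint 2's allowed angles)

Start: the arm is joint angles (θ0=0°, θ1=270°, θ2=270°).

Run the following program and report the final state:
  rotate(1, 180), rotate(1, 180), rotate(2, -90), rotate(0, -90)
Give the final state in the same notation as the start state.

joint angles (θ0=270°, θ1=270°, θ2=180°)

t0: joint angles (θ0=0°, θ1=270°, θ2=270°)
t=1 rotate(1, 180) ⇒ joint angles (θ0=0°, θ1=270°, θ2=270°)
t=2 rotate(1, 180) ⇒ joint angles (θ0=0°, θ1=270°, θ2=270°)
t=3 rotate(2, -90) ⇒ joint angles (θ0=0°, θ1=270°, θ2=180°)
t=4 rotate(0, -90) ⇒ joint angles (θ0=270°, θ1=270°, θ2=180°)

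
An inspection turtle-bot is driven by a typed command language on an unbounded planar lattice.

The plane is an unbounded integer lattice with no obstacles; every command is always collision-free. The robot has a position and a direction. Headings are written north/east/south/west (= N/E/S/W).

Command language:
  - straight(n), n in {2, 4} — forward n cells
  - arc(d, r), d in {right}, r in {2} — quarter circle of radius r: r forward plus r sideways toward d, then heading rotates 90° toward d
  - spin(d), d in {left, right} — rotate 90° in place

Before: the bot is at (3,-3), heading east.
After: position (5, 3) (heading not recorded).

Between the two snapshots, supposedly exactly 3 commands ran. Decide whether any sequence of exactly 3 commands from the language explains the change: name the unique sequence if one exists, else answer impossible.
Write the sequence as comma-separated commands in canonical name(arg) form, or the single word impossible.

key: order matters: swapping spin(left) and arc(right, 2) lands elsewhere
initial: at (3,-3), heading east
1. spin(left) → at (3,-3), heading north
2. straight(4) → at (3,1), heading north
3. arc(right, 2) → at (5,3), heading east
all 125 alternatives checked — unique.

spin(left), straight(4), arc(right, 2)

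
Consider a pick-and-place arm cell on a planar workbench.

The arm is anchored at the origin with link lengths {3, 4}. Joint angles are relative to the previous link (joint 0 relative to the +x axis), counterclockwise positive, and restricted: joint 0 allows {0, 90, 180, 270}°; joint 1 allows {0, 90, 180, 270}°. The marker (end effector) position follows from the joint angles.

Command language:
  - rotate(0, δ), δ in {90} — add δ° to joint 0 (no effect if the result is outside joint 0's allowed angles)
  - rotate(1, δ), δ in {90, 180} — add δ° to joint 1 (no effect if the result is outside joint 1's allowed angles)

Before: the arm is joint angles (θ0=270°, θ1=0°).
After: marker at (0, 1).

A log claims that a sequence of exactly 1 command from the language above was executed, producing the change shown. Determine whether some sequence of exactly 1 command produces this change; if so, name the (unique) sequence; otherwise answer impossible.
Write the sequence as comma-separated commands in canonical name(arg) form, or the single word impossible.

start: joint angles (θ0=270°, θ1=0°)
t=1 rotate(1, 180) ⇒ joint angles (θ0=270°, θ1=180°)
no rival 1-sequence matches.

rotate(1, 180)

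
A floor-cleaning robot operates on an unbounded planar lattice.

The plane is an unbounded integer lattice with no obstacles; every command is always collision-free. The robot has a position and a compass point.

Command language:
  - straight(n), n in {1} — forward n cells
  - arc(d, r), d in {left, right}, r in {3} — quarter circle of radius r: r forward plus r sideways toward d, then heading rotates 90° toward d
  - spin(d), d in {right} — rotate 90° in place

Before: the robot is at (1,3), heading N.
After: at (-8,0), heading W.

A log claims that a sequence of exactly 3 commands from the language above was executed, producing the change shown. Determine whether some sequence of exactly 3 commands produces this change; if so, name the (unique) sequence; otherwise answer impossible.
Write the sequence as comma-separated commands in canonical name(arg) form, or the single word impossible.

key: position moved to (-8,0) AND the heading swung to W — translation plus rotation needed
from: at (1,3), heading N
[1] after arc(left, 3): at (-2,6), heading W
[2] after arc(left, 3): at (-5,3), heading S
[3] after arc(right, 3): at (-8,0), heading W
all 64 alternatives checked — unique.

arc(left, 3), arc(left, 3), arc(right, 3)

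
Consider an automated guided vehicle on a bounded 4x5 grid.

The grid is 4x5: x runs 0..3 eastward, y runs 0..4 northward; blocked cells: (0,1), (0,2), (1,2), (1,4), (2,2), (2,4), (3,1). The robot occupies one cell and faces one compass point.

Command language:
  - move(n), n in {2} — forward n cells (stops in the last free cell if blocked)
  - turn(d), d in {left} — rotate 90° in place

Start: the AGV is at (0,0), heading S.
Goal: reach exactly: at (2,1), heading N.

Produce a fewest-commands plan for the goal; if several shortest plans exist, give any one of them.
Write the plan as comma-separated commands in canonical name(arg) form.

initial: at (0,0), heading S
step 1 (turn(left)): at (0,0), heading E
step 2 (move(2)): at (2,0), heading E
step 3 (turn(left)): at (2,0), heading N
step 4 (move(2)): at (2,1), heading N
minimal: 4 command(s), checked below 4.

turn(left), move(2), turn(left), move(2)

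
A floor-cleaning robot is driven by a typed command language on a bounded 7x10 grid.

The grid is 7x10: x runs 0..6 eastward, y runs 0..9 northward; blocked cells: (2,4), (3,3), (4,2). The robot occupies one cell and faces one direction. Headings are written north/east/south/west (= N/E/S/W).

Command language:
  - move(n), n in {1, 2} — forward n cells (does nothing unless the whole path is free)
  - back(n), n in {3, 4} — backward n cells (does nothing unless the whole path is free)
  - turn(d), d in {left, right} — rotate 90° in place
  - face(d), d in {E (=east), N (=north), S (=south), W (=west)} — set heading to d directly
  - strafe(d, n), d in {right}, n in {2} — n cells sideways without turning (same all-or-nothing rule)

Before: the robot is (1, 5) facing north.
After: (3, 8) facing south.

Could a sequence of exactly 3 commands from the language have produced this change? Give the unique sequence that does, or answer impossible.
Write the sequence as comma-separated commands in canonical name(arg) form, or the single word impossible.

key: cell and facing (now S) both changed — the 3 commands mix motion and turning
t0: (1, 5) facing north
[1] after strafe(right, 2): (3, 5) facing north
[2] after face(S): (3, 5) facing south
[3] after back(3): (3, 8) facing south
no other 3-command option fits: unique.

strafe(right, 2), face(S), back(3)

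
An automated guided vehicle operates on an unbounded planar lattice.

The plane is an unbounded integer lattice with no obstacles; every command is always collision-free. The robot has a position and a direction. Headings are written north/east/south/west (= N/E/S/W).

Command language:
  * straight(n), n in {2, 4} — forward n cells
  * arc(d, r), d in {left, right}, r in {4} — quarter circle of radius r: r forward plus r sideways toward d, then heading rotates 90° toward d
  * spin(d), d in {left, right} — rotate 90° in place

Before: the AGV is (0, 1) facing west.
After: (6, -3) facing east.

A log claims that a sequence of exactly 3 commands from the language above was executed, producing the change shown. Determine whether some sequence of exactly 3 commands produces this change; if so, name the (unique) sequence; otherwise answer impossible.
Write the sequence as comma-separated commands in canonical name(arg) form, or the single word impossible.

spin(left), arc(left, 4), straight(2)

key: position moved to (6,-3) AND the heading swung to E — translation plus rotation needed
begin: (0, 1) facing west
1. spin(left) → (0, 1) facing south
2. arc(left, 4) → (4, -3) facing east
3. straight(2) → (6, -3) facing east
no rival 3-sequence matches.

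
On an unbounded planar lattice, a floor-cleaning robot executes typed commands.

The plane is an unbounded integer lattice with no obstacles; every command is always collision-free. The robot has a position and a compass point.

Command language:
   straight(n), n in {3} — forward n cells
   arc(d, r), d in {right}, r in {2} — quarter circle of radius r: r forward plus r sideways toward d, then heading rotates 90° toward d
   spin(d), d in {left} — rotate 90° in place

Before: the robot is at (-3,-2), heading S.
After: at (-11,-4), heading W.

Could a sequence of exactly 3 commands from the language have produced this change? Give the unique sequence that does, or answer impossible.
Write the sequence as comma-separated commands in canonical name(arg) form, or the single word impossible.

key: order matters: swapping arc(right, 2) and straight(3) lands elsewhere
start: at (-3,-2), heading S
t=1 arc(right, 2) ⇒ at (-5,-4), heading W
t=2 straight(3) ⇒ at (-8,-4), heading W
t=3 straight(3) ⇒ at (-11,-4), heading W
uniquely the one of 27 3-step routes that fits.

arc(right, 2), straight(3), straight(3)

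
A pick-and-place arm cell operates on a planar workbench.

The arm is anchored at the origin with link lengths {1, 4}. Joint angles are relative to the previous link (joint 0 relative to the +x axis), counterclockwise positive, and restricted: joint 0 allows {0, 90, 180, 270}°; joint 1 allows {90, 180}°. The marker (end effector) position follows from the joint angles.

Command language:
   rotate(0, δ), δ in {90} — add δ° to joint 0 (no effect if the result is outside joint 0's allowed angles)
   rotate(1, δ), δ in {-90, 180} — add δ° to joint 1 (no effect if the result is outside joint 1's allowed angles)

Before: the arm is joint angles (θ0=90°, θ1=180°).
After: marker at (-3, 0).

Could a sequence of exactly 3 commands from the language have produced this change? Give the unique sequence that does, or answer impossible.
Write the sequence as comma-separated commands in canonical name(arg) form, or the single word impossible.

rotate(0, 90), rotate(0, 90), rotate(0, 90)

from: joint angles (θ0=90°, θ1=180°)
1. rotate(0, 90) → joint angles (θ0=180°, θ1=180°)
2. rotate(0, 90) → joint angles (θ0=270°, θ1=180°)
3. rotate(0, 90) → joint angles (θ0=0°, θ1=180°)
no rival 3-sequence matches.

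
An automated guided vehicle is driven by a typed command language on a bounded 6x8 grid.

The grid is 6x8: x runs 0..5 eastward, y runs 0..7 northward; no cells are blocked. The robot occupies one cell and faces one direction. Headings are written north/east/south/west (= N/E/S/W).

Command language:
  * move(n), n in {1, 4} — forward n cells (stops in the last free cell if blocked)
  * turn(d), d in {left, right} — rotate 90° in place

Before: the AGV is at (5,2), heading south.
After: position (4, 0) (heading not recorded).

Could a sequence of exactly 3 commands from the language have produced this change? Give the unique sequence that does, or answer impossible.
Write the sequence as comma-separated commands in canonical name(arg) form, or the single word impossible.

key: order matters: swapping move(4) and move(1) lands elsewhere
t0: at (5,2), heading south
step 1 (move(4)): at (5,0), heading south
step 2 (turn(right)): at (5,0), heading west
step 3 (move(1)): at (4,0), heading west
no other 3-command option fits: unique.

move(4), turn(right), move(1)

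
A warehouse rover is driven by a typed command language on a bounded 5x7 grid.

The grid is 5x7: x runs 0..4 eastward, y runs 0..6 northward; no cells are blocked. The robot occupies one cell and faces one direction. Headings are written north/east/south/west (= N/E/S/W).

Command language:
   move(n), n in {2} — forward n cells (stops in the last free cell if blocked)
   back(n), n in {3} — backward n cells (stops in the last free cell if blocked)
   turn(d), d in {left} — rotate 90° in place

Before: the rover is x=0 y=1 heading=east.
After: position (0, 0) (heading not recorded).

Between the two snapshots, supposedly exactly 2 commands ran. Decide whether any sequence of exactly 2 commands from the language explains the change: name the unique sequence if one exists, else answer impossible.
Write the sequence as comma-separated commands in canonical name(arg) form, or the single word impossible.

turn(left), back(3)

key: back(3) runs into the grid edge before its full distance
begin: x=0 y=1 heading=east
[1] after turn(left): x=0 y=1 heading=north
[2] after back(3): x=0 y=0 heading=north
all 9 alternatives checked — unique.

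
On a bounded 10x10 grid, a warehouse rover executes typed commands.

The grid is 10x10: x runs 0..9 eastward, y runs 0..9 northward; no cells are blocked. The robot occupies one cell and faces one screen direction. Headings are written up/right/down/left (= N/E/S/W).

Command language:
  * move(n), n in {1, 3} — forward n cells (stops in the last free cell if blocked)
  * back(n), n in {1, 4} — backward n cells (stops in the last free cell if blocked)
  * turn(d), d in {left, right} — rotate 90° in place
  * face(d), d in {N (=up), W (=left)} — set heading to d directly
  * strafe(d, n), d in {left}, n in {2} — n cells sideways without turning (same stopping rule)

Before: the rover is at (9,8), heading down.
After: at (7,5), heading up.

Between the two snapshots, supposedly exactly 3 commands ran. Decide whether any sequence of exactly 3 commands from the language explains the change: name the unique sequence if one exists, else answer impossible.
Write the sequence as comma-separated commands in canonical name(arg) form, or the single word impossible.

key: cell and facing (now N) both changed — the 3 commands mix motion and turning
from: at (9,8), heading down
1. move(3) → at (9,5), heading down
2. face(N) → at (9,5), heading up
3. strafe(left, 2) → at (7,5), heading up
all 729 alternatives checked — unique.

move(3), face(N), strafe(left, 2)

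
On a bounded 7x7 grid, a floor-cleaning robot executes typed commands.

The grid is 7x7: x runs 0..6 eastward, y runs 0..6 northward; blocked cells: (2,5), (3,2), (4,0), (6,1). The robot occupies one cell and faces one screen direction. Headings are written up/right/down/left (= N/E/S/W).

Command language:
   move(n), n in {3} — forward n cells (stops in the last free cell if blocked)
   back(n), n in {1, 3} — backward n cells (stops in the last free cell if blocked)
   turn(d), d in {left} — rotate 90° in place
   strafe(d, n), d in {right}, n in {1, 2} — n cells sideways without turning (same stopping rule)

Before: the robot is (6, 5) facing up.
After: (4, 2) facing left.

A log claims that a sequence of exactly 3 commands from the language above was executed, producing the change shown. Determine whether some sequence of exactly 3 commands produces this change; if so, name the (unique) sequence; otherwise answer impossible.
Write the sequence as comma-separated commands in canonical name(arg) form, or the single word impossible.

key: move(3) is stopped early by the blocked cell at (3,2)
from: (6, 5) facing up
t=1 back(3) ⇒ (6, 2) facing up
t=2 turn(left) ⇒ (6, 2) facing left
t=3 move(3) ⇒ (4, 2) facing left
no rival 3-sequence matches.

back(3), turn(left), move(3)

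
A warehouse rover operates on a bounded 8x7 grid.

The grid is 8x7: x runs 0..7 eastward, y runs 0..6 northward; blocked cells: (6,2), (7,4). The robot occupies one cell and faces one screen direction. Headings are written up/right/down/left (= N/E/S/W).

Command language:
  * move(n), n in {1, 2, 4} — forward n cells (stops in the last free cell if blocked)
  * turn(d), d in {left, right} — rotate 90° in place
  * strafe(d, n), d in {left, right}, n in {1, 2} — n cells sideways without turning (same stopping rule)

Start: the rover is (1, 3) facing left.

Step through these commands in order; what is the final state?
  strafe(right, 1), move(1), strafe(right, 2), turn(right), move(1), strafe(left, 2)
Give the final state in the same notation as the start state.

(0, 6) facing up

from: (1, 3) facing left
step 1 (strafe(right, 1)): (1, 4) facing left
step 2 (move(1)): (0, 4) facing left
step 3 (strafe(right, 2)): (0, 6) facing left
step 4 (turn(right)): (0, 6) facing up
step 5 (move(1)): (0, 6) facing up
step 6 (strafe(left, 2)): (0, 6) facing up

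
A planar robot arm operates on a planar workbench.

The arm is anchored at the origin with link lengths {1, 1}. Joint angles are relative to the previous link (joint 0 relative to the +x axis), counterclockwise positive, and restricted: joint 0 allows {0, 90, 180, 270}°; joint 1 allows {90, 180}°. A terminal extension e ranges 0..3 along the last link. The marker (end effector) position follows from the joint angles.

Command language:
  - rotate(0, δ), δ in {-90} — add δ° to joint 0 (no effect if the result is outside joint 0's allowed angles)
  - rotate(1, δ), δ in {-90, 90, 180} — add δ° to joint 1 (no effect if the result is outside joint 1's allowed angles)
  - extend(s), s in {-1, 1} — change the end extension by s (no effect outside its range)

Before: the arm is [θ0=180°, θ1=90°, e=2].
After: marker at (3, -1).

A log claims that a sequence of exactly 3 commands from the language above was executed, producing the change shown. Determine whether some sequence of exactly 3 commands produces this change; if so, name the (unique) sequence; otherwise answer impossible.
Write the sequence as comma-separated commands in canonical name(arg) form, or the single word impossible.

rotate(0, -90), rotate(0, -90), rotate(0, -90)

from: [θ0=180°, θ1=90°, e=2]
1. rotate(0, -90) → [θ0=90°, θ1=90°, e=2]
2. rotate(0, -90) → [θ0=0°, θ1=90°, e=2]
3. rotate(0, -90) → [θ0=270°, θ1=90°, e=2]
no rival 3-sequence matches.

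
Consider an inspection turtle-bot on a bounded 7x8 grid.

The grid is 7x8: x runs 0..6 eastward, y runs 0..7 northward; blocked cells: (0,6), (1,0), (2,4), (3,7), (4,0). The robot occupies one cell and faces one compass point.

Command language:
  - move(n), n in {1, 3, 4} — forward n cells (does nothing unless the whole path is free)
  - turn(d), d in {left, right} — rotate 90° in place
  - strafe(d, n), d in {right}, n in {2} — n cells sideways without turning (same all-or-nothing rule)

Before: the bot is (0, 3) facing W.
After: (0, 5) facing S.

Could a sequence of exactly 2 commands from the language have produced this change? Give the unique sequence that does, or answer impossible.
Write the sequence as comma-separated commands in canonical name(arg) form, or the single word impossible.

strafe(right, 2), turn(left)

key: position moved to (0,5) AND the heading swung to S — translation plus rotation needed
begin: (0, 3) facing W
1. strafe(right, 2) → (0, 5) facing W
2. turn(left) → (0, 5) facing S
no rival 2-sequence matches.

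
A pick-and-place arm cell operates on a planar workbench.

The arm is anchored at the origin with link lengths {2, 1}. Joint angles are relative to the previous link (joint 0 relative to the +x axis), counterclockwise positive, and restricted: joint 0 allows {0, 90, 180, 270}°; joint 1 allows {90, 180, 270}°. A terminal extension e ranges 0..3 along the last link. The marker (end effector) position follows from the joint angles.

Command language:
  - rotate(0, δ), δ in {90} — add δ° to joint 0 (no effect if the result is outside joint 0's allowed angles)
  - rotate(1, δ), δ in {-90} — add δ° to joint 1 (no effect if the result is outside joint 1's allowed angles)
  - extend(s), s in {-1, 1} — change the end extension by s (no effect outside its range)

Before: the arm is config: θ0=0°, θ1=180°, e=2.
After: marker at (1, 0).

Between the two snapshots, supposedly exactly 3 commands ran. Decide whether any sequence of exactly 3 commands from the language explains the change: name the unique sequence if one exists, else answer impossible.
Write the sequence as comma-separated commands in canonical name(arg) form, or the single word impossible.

begin: config: θ0=0°, θ1=180°, e=2
[1] after extend(-1): config: θ0=0°, θ1=180°, e=1
[2] after extend(-1): config: θ0=0°, θ1=180°, e=0
[3] after extend(-1): config: θ0=0°, θ1=180°, e=0
no rival 3-sequence matches.

extend(-1), extend(-1), extend(-1)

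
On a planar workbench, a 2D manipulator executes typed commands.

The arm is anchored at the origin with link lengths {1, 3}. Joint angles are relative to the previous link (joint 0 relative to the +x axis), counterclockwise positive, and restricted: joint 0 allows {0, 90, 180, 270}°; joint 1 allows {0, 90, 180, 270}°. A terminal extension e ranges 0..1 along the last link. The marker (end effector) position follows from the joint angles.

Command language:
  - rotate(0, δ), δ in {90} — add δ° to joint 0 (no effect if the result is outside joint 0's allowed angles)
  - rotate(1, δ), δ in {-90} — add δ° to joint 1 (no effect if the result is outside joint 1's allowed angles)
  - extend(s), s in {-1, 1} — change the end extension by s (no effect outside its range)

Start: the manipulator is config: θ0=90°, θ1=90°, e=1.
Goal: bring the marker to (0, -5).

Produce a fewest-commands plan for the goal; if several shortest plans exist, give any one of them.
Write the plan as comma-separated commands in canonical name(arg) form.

rotate(1, -90), rotate(0, 90), rotate(0, 90)

initial: config: θ0=90°, θ1=90°, e=1
step 1 (rotate(1, -90)): config: θ0=90°, θ1=0°, e=1
step 2 (rotate(0, 90)): config: θ0=180°, θ1=0°, e=1
step 3 (rotate(0, 90)): config: θ0=270°, θ1=0°, e=1
no 2-step plan works, so 3 is optimal.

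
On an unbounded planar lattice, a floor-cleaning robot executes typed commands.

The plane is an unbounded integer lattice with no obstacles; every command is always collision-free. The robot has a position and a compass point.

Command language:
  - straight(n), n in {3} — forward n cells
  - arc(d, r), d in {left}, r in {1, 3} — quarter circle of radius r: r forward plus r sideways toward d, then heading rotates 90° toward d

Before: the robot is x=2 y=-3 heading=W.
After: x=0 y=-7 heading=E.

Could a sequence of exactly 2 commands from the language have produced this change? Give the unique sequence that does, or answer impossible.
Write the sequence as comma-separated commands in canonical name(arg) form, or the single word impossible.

arc(left, 3), arc(left, 1)

key: order matters: swapping arc(left, 3) and arc(left, 1) lands elsewhere
start: x=2 y=-3 heading=W
step 1 (arc(left, 3)): x=-1 y=-6 heading=S
step 2 (arc(left, 1)): x=0 y=-7 heading=E
uniquely the one of 9 2-step routes that fits.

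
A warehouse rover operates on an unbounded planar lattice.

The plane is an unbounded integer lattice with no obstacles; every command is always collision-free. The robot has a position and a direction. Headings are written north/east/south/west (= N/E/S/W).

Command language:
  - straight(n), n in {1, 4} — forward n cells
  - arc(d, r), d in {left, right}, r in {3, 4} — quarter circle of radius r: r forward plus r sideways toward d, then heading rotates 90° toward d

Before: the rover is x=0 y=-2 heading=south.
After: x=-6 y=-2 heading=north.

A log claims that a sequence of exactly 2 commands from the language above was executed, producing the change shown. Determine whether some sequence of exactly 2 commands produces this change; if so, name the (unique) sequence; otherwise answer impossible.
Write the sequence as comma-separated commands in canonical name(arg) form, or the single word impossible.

key: position moved to (-6,-2) AND the heading swung to N — translation plus rotation needed
initial: x=0 y=-2 heading=south
[1] after arc(right, 3): x=-3 y=-5 heading=west
[2] after arc(right, 3): x=-6 y=-2 heading=north
uniquely the one of 36 2-step routes that fits.

arc(right, 3), arc(right, 3)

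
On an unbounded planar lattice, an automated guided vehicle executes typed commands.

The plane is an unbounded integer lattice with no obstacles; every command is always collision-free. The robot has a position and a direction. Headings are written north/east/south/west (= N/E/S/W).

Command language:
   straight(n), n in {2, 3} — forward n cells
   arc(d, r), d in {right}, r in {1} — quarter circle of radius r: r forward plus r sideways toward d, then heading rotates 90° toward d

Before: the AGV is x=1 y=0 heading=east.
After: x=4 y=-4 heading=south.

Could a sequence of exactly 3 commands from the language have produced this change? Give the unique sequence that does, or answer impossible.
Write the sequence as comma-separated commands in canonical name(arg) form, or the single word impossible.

key: running straight(3) before straight(2) would end elsewhere — order is forced
from: x=1 y=0 heading=east
step 1 (straight(2)): x=3 y=0 heading=east
step 2 (arc(right, 1)): x=4 y=-1 heading=south
step 3 (straight(3)): x=4 y=-4 heading=south
all 27 alternatives checked — unique.

straight(2), arc(right, 1), straight(3)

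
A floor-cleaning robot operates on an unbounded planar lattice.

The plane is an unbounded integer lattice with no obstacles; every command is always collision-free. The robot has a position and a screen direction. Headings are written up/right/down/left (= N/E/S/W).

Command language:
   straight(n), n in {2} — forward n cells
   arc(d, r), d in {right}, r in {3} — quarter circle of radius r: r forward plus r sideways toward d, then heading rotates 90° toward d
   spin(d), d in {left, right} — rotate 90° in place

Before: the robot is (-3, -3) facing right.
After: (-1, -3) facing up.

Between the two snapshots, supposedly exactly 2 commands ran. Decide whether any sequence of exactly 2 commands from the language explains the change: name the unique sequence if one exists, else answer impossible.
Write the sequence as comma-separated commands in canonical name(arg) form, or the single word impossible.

key: running spin(left) before straight(2) would end elsewhere — order is forced
begin: (-3, -3) facing right
t=1 straight(2) ⇒ (-1, -3) facing right
t=2 spin(left) ⇒ (-1, -3) facing up
no other 2-command option fits: unique.

straight(2), spin(left)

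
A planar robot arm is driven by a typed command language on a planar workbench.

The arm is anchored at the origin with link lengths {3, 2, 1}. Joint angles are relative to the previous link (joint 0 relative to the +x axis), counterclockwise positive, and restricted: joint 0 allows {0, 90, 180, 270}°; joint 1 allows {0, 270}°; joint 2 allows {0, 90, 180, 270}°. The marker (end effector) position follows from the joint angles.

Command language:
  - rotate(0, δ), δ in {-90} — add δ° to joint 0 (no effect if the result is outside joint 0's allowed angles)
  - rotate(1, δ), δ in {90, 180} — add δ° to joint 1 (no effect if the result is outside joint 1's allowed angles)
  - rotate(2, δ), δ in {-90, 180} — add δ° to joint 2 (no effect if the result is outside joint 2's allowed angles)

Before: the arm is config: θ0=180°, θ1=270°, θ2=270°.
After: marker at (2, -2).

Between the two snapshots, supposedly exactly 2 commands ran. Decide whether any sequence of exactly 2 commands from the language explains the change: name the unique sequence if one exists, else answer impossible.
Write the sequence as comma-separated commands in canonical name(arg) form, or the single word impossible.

from: config: θ0=180°, θ1=270°, θ2=270°
1. rotate(0, -90) → config: θ0=90°, θ1=270°, θ2=270°
2. rotate(0, -90) → config: θ0=0°, θ1=270°, θ2=270°
no other 2-command option fits: unique.

rotate(0, -90), rotate(0, -90)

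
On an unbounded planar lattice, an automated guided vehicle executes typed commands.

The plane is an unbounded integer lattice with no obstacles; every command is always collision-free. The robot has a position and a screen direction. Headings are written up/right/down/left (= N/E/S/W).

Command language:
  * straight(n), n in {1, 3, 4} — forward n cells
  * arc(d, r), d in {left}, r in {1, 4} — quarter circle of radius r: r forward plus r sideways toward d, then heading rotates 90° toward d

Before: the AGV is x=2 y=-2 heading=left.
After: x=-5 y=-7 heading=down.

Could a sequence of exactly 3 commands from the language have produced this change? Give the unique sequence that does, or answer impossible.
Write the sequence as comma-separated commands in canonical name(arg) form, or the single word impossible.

straight(3), arc(left, 4), straight(1)

key: order matters: swapping straight(3) and straight(1) lands elsewhere
t0: x=2 y=-2 heading=left
[1] after straight(3): x=-1 y=-2 heading=left
[2] after arc(left, 4): x=-5 y=-6 heading=down
[3] after straight(1): x=-5 y=-7 heading=down
no other 3-command option fits: unique.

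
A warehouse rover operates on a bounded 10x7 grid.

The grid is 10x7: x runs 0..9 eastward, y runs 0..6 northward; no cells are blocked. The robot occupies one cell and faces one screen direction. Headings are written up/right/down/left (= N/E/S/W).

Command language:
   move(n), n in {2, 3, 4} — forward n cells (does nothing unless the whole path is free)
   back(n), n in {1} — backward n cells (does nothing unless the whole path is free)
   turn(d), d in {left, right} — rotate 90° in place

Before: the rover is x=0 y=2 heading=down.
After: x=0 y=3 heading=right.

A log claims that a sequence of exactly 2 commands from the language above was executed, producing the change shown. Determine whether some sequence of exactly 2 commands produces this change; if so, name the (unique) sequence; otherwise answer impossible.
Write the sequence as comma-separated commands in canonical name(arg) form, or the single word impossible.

key: position moved to (0,3) AND the heading swung to E — translation plus rotation needed
begin: x=0 y=2 heading=down
step 1 (back(1)): x=0 y=3 heading=down
step 2 (turn(left)): x=0 y=3 heading=right
no other 2-command option fits: unique.

back(1), turn(left)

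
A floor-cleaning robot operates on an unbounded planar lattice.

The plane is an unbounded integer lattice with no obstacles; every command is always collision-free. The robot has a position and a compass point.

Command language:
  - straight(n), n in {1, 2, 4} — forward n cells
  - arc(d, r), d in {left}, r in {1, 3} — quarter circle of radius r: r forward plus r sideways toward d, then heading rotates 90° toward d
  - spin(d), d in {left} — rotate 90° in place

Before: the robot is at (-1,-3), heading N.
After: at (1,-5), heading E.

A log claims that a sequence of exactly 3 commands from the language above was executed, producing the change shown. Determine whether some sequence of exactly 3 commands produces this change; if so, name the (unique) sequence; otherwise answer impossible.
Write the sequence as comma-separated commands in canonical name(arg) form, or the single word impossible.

key: position moved to (1,-5) AND the heading swung to E — translation plus rotation needed
t0: at (-1,-3), heading N
1. arc(left, 1) → at (-2,-2), heading W
2. spin(left) → at (-2,-2), heading S
3. arc(left, 3) → at (1,-5), heading E
all 216 alternatives checked — unique.

arc(left, 1), spin(left), arc(left, 3)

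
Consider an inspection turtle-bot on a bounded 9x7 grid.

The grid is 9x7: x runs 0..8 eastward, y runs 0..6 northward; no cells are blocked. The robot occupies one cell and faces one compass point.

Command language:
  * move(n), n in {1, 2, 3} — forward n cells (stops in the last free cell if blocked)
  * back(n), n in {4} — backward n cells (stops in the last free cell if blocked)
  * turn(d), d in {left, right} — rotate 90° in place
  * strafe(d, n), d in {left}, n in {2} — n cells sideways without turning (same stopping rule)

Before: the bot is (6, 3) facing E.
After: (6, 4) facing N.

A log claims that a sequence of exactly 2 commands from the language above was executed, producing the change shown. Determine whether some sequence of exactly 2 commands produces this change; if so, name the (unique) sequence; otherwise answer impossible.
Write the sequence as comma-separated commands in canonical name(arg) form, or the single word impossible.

key: position moved to (6,4) AND the heading swung to N — translation plus rotation needed
start: (6, 3) facing E
t=1 turn(left) ⇒ (6, 3) facing N
t=2 move(1) ⇒ (6, 4) facing N
uniquely the one of 49 2-step routes that fits.

turn(left), move(1)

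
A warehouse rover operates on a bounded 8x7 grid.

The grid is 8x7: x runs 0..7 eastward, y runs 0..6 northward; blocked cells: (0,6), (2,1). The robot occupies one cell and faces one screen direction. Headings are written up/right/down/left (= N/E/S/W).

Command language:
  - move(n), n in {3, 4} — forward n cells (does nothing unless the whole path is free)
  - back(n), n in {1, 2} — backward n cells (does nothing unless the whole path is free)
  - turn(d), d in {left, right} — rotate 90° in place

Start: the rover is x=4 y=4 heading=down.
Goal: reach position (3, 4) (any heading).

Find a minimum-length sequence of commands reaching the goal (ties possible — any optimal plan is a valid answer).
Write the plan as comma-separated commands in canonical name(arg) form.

t0: x=4 y=4 heading=down
step 1 (turn(left)): x=4 y=4 heading=right
step 2 (back(1)): x=3 y=4 heading=right
minimal: 2 command(s), checked below 2.

turn(left), back(1)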